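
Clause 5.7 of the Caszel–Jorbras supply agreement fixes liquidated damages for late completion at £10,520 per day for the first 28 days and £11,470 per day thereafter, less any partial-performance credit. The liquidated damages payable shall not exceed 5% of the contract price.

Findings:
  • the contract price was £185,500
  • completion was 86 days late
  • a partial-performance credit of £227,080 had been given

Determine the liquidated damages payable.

First 28 days: 28 × £10,520 = £294,560
Remaining days: (86 − 28) × £11,470 = £665,260
Accrued per-day damages: £294,560 + £665,260 = £959,820
Less partial-performance credit: £959,820 − £227,080 = £732,740
Cap: 5% of £185,500 = £9,275
Cap at £9,275: £732,740 exceeds the cap → £9,275

£9,275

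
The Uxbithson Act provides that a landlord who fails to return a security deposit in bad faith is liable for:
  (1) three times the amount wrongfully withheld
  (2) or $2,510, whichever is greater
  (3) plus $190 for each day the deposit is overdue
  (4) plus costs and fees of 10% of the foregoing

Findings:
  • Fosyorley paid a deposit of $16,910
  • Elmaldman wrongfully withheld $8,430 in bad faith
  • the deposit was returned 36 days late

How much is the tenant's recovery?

Recovery: $35,343

Trebled: 3 × $8,430 = $25,290
Minimum $2,510: $25,290 meets the minimum, no increase.
Late-return penalty: 36 × $190 = $6,840
Damages plus late penalty: $25,290 + $6,840 = $32,130
Costs and fees: 10% of $32,130 = $3,213
Total recovery: $32,130 + $3,213 = $35,343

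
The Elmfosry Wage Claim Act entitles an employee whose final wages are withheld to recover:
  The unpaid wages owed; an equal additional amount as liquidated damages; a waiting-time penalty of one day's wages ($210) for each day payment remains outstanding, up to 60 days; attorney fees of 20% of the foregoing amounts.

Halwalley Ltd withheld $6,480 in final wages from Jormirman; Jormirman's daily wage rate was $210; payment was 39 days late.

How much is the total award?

$25,380

Liquidated damages (equal amount): $6,480
Penalty days: min(39, 60) = 39
Waiting-time penalty: 39 × $210 = $8,190
Subtotal: $6,480 + $6,480 + $8,190 = $21,150
Attorney fees: 20% of $21,150 = $4,230
Total award: $21,150 + $4,230 = $25,380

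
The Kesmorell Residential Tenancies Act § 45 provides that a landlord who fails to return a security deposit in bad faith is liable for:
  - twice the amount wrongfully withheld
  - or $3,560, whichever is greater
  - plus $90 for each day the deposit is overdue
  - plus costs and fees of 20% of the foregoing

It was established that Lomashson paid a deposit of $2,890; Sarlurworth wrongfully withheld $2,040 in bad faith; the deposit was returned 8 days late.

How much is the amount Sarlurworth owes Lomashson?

$5,760

Doubled: 2 × $2,040 = $4,080
Minimum $3,560: $4,080 meets the minimum, no increase.
Late-return penalty: 8 × $90 = $720
Damages plus late penalty: $4,080 + $720 = $4,800
Costs and fees: 20% of $4,800 = $960
Total recovery: $4,800 + $960 = $5,760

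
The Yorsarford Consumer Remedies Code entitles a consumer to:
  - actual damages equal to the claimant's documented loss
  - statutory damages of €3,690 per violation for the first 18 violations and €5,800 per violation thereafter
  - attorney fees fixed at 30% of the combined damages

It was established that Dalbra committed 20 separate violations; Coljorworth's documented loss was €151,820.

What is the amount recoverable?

First 18 violations: 18 × €3,690 = €66,420
Remaining violations: (20 − 18) × €5,800 = €11,600
Statutory damages: €66,420 + €11,600 = €78,020
Combined damages: €151,820 + €78,020 = €229,840
Attorney fees: 30% of €229,840 = €68,952
Total recovery: €229,840 + €68,952 = €298,792

€298,792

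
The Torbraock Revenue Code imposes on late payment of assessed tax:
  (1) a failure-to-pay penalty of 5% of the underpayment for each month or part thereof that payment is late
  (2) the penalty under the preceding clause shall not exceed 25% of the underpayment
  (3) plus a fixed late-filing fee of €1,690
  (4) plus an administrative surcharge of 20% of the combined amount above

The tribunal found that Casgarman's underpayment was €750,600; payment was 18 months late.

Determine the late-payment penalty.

€227,208

Accrued rate: 5% × 18 = 90%, capped at 25% → 25%
Failure-to-pay penalty: 25% of €750,600 = €187,650
Penalty before surcharge: €187,650 + €1,690 = €189,340
Administrative surcharge: 20% of €189,340 = €37,868
Total penalty: €189,340 + €37,868 = €227,208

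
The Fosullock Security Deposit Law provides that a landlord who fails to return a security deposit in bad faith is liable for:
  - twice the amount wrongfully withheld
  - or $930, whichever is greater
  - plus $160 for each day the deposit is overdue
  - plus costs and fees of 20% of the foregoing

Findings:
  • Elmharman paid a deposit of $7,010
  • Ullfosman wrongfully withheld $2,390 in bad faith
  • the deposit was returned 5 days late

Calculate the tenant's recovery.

$6,696

Doubled: 2 × $2,390 = $4,780
Minimum $930: $4,780 meets the minimum, no increase.
Late-return penalty: 5 × $160 = $800
Damages plus late penalty: $4,780 + $800 = $5,580
Costs and fees: 20% of $5,580 = $1,116
Total recovery: $5,580 + $1,116 = $6,696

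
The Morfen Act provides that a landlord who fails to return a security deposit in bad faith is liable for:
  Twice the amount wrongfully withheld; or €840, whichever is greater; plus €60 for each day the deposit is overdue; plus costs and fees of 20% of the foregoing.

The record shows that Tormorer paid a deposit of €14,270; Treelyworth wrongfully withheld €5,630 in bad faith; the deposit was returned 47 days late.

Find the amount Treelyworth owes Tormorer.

€16,896

Doubled: 2 × €5,630 = €11,260
Minimum €840: €11,260 meets the minimum, no increase.
Late-return penalty: 47 × €60 = €2,820
Damages plus late penalty: €11,260 + €2,820 = €14,080
Costs and fees: 20% of €14,080 = €2,816
Total recovery: €14,080 + €2,816 = €16,896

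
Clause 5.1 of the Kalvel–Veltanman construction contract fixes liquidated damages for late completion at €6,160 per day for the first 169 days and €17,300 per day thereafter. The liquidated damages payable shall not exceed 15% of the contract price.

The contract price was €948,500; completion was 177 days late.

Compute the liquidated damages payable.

First 169 days: 169 × €6,160 = €1,041,040
Remaining days: (177 − 169) × €17,300 = €138,400
Accrued per-day damages: €1,041,040 + €138,400 = €1,179,440
Cap: 15% of €948,500 = €142,275
Cap at €142,275: €1,179,440 exceeds the cap → €142,275

€142,275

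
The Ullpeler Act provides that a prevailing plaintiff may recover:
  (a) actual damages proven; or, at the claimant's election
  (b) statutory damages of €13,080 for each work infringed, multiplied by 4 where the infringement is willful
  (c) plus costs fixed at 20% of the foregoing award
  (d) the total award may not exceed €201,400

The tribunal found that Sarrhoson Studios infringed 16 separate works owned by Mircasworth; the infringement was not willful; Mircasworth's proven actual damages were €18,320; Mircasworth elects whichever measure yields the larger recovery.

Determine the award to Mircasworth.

€201,400

Statutory damages: 16 × €13,080 = €209,280
Infringement not willful: no ×4 enhancement.
Greater of actual damages (€18,320) or statutory damages (€209,280): €209,280
Costs: 20% of €209,280 = €41,856
Award plus costs: €209,280 + €41,856 = €251,136
Cap at €201,400: €251,136 exceeds the cap → €201,400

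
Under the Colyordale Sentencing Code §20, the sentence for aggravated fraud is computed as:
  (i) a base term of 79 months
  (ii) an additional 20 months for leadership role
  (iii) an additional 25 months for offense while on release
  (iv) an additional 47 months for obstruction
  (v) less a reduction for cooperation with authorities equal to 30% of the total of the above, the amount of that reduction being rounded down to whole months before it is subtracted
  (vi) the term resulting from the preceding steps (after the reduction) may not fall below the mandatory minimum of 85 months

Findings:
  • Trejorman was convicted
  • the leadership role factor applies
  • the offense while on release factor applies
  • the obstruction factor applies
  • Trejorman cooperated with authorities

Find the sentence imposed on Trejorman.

Leadership role enhancement: +20 months
Offense while on release enhancement: +25 months
Obstruction enhancement: +47 months
Adjusted term: 79 months + 20 months + 25 months + 47 months = 171 months
Cooperation with authorities reduction: 30% of 171 months = 51 months (rounded down)
After reduction: 171 − 51 = 120 months
Minimum 85 months: 120 months meets the minimum, no increase.

120 months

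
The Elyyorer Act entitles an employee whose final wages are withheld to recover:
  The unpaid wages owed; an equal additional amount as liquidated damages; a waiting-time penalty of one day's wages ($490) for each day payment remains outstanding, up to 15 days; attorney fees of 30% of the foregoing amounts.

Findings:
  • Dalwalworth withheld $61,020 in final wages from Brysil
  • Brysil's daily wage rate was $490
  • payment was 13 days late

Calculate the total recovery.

Total award: $166,933

Liquidated damages (equal amount): $61,020
Penalty days: min(13, 15) = 13
Waiting-time penalty: 13 × $490 = $6,370
Subtotal: $61,020 + $61,020 + $6,370 = $128,410
Attorney fees: 30% of $128,410 = $38,523
Total award: $128,410 + $38,523 = $166,933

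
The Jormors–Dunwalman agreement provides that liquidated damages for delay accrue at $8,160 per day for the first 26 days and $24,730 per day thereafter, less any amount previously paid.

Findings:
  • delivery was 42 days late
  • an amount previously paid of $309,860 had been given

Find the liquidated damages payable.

$297,980

First 26 days: 26 × $8,160 = $212,160
Remaining days: (42 − 26) × $24,730 = $395,680
Accrued per-day damages: $212,160 + $395,680 = $607,840
Less amount previously paid: $607,840 − $309,860 = $297,980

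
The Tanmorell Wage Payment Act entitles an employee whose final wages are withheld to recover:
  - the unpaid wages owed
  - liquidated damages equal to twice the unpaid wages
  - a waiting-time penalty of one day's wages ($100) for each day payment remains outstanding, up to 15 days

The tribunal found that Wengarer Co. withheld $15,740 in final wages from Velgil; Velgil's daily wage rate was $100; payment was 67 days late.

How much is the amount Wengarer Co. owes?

Doubled: 2 × $15,740 = $31,480
Penalty days: min(67, 15) = 15
Waiting-time penalty: 15 × $100 = $1,500
Total award: $15,740 + $31,480 + $1,500 = $48,720

Total award: $48,720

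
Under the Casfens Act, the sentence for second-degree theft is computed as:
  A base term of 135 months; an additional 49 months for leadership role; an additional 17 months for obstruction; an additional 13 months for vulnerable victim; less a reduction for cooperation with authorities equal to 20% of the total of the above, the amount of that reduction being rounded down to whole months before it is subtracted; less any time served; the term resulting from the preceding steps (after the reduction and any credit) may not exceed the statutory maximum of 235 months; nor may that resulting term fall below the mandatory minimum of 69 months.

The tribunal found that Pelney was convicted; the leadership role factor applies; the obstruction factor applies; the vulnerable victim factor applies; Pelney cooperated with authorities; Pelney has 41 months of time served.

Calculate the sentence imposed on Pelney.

131 months

Leadership role enhancement: +49 months
Obstruction enhancement: +17 months
Vulnerable victim enhancement: +13 months
Adjusted term: 135 months + 49 months + 17 months + 13 months = 214 months
Cooperation with authorities reduction: 20% of 214 months = 42 months (rounded down)
After reduction: 214 − 42 = 172 months
Less time served: 172 months − 41 months = 131 months
Cap at 235 months: 131 months is within the cap, no reduction.
Minimum 69 months: 131 months meets the minimum, no increase.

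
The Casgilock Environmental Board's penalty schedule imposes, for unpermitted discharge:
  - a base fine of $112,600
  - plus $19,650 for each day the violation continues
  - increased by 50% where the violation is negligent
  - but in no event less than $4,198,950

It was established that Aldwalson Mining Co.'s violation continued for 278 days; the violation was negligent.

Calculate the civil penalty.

$8,362,950

Per-day component: 278 × $19,650 = $5,462,700
Base plus per-day: $112,600 + $5,462,700 = $5,575,300
Enhancement: 50% of $5,575,300 = $2,787,650
Enhanced fine: $5,575,300 + $2,787,650 = $8,362,950
Minimum $4,198,950: $8,362,950 meets the minimum, no increase.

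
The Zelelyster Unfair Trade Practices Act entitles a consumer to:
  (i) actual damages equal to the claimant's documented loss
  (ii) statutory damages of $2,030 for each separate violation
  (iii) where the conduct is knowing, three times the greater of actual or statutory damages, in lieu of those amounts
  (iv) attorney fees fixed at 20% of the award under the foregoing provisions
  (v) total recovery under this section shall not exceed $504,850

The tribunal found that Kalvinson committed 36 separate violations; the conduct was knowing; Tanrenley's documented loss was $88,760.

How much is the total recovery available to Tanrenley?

$319,536

Statutory damages: 36 × $2,030 = $73,080
Greater of actual damages ($88,760) or statutory damages ($73,080): $88,760
Trebled: 3 × $88,760 = $266,280
Attorney fees: 20% of $266,280 = $53,256
Total before cap: $266,280 + $53,256 = $319,536
Cap at $504,850: $319,536 is within the cap, no reduction.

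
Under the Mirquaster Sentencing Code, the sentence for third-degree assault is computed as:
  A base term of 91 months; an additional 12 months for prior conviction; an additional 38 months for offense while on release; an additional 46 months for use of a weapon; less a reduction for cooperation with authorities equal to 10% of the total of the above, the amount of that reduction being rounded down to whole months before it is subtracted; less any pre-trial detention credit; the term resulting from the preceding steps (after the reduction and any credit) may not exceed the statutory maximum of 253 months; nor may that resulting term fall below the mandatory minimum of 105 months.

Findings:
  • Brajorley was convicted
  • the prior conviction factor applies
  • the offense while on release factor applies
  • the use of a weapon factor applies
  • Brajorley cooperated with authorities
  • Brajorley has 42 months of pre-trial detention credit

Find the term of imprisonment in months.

127 months

Prior conviction enhancement: +12 months
Offense while on release enhancement: +38 months
Use of a weapon enhancement: +46 months
Adjusted term: 91 months + 12 months + 38 months + 46 months = 187 months
Cooperation with authorities reduction: 10% of 187 months = 18 months (rounded down)
After reduction: 187 − 18 = 169 months
Less pre-trial detention credit: 169 months − 42 months = 127 months
Cap at 253 months: 127 months is within the cap, no reduction.
Minimum 105 months: 127 months meets the minimum, no increase.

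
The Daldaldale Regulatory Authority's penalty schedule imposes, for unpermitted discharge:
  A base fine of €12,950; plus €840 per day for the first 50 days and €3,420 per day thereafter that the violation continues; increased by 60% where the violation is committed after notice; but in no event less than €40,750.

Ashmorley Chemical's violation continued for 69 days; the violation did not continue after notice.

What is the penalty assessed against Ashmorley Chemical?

First 50 days: 50 × €840 = €42,000
Remaining days: (69 − 50) × €3,420 = €64,980
Per-day component: €42,000 + €64,980 = €106,980
Base plus per-day: €12,950 + €106,980 = €119,930
The violation did not continue after notice: no 60% increase.
Minimum €40,750: €119,930 meets the minimum, no increase.

€119,930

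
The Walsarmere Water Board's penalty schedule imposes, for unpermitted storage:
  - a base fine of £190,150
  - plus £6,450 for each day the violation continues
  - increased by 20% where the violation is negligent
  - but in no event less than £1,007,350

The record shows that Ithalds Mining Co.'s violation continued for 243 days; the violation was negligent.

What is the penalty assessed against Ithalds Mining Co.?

£2,109,000

Per-day component: 243 × £6,450 = £1,567,350
Base plus per-day: £190,150 + £1,567,350 = £1,757,500
Enhancement: 20% of £1,757,500 = £351,500
Enhanced fine: £1,757,500 + £351,500 = £2,109,000
Minimum £1,007,350: £2,109,000 meets the minimum, no increase.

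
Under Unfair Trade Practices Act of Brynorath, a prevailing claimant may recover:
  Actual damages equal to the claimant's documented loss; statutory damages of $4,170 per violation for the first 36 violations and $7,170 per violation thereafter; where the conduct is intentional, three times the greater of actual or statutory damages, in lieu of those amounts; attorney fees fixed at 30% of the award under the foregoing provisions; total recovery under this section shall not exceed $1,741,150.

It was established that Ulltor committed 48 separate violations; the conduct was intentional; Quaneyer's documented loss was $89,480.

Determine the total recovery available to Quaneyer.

$921,024

First 36 violations: 36 × $4,170 = $150,120
Remaining violations: (48 − 36) × $7,170 = $86,040
Statutory damages: $150,120 + $86,040 = $236,160
Greater of actual damages ($89,480) or statutory damages ($236,160): $236,160
Trebled: 3 × $236,160 = $708,480
Attorney fees: 30% of $708,480 = $212,544
Total before cap: $708,480 + $212,544 = $921,024
Cap at $1,741,150: $921,024 is within the cap, no reduction.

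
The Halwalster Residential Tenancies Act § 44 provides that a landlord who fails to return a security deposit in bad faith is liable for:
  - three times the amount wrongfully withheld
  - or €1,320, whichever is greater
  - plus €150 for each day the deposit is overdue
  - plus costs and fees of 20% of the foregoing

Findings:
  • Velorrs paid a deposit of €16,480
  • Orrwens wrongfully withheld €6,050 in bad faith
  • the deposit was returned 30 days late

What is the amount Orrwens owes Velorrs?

Trebled: 3 × €6,050 = €18,150
Minimum €1,320: €18,150 meets the minimum, no increase.
Late-return penalty: 30 × €150 = €4,500
Damages plus late penalty: €18,150 + €4,500 = €22,650
Costs and fees: 20% of €22,650 = €4,530
Total recovery: €22,650 + €4,530 = €27,180

€27,180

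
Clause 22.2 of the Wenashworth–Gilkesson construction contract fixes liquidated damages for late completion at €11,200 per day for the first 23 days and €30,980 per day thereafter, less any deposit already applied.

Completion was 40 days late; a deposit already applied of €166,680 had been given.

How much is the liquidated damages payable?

€617,580

First 23 days: 23 × €11,200 = €257,600
Remaining days: (40 − 23) × €30,980 = €526,660
Accrued per-day damages: €257,600 + €526,660 = €784,260
Less deposit already applied: €784,260 − €166,680 = €617,580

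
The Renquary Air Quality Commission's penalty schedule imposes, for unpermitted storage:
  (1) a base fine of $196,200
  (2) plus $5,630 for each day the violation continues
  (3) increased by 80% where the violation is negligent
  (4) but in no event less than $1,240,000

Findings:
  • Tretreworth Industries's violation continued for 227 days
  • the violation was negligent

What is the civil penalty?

Per-day component: 227 × $5,630 = $1,278,010
Base plus per-day: $196,200 + $1,278,010 = $1,474,210
Enhancement: 80% of $1,474,210 = $1,179,368
Enhanced fine: $1,474,210 + $1,179,368 = $2,653,578
Minimum $1,240,000: $2,653,578 meets the minimum, no increase.

$2,653,578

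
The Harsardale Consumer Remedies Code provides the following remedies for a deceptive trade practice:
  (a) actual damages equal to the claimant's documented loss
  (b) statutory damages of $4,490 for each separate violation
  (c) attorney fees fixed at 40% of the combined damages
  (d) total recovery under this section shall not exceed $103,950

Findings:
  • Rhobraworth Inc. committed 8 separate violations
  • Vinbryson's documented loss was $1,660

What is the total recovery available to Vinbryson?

Statutory damages: 8 × $4,490 = $35,920
Combined damages: $1,660 + $35,920 = $37,580
Attorney fees: 40% of $37,580 = $15,032
Total before cap: $37,580 + $15,032 = $52,612
Cap at $103,950: $52,612 is within the cap, no reduction.

$52,612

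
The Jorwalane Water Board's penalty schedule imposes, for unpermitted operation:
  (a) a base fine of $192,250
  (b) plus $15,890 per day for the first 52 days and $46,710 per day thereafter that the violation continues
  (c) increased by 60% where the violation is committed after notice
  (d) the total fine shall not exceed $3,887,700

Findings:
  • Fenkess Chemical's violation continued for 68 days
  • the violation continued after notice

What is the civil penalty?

$2,825,424

First 52 days: 52 × $15,890 = $826,280
Remaining days: (68 − 52) × $46,710 = $747,360
Per-day component: $826,280 + $747,360 = $1,573,640
Base plus per-day: $192,250 + $1,573,640 = $1,765,890
Enhancement: 60% of $1,765,890 = $1,059,534
Enhanced fine: $1,765,890 + $1,059,534 = $2,825,424
Cap at $3,887,700: $2,825,424 is within the cap, no reduction.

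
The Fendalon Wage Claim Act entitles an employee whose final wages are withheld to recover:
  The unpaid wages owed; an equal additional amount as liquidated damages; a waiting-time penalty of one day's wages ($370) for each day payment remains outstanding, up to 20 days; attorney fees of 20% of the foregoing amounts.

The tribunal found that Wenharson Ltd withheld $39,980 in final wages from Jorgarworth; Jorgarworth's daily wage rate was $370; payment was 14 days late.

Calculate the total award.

$102,168

Liquidated damages (equal amount): $39,980
Penalty days: min(14, 20) = 14
Waiting-time penalty: 14 × $370 = $5,180
Subtotal: $39,980 + $39,980 + $5,180 = $85,140
Attorney fees: 20% of $85,140 = $17,028
Total award: $85,140 + $17,028 = $102,168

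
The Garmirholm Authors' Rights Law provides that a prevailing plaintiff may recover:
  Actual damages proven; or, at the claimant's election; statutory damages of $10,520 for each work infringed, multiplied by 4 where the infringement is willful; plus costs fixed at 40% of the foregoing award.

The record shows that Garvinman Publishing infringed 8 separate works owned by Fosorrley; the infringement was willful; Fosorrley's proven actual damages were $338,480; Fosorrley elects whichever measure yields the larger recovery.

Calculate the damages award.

$473,872

Statutory damages: 8 × $10,520 = $84,160
Multiplied by 4: 4 × $84,160 = $336,640
Greater of actual damages ($338,480) or enhanced statutory damages ($336,640): $338,480
Costs: 40% of $338,480 = $135,392
Award plus costs: $338,480 + $135,392 = $473,872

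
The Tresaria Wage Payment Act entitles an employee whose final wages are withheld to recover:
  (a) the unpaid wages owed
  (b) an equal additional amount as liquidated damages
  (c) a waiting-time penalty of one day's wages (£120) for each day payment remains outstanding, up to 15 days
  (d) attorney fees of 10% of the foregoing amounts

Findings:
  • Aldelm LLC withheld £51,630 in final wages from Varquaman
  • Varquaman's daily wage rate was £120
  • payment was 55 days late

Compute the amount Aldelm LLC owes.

Liquidated damages (equal amount): £51,630
Penalty days: min(55, 15) = 15
Waiting-time penalty: 15 × £120 = £1,800
Subtotal: £51,630 + £51,630 + £1,800 = £105,060
Attorney fees: 10% of £105,060 = £10,506
Total award: £105,060 + £10,506 = £115,566

£115,566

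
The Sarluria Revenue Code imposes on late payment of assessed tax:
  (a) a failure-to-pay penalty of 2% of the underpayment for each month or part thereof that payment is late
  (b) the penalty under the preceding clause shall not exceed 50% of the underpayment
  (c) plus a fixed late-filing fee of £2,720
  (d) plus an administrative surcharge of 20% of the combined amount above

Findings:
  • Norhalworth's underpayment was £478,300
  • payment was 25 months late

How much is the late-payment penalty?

Accrued rate: 2% × 25 = 50%, capped at 50% → 50%
Failure-to-pay penalty: 50% of £478,300 = £239,150
Penalty before surcharge: £239,150 + £2,720 = £241,870
Administrative surcharge: 20% of £241,870 = £48,374
Total penalty: £241,870 + £48,374 = £290,244

£290,244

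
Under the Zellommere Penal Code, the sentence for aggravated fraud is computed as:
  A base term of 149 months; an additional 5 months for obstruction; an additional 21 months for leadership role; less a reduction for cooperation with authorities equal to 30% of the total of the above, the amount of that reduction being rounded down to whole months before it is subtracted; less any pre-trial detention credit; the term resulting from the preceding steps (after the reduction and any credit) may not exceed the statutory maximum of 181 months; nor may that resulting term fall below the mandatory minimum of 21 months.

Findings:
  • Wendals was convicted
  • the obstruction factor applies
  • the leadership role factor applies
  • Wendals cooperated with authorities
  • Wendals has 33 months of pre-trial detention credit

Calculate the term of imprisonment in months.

Obstruction enhancement: +5 months
Leadership role enhancement: +21 months
Adjusted term: 149 months + 5 months + 21 months = 175 months
Cooperation with authorities reduction: 30% of 175 months = 52 months (rounded down)
After reduction: 175 − 52 = 123 months
Less pre-trial detention credit: 123 months − 33 months = 90 months
Cap at 181 months: 90 months is within the cap, no reduction.
Minimum 21 months: 90 months meets the minimum, no increase.

Sentence: 90 months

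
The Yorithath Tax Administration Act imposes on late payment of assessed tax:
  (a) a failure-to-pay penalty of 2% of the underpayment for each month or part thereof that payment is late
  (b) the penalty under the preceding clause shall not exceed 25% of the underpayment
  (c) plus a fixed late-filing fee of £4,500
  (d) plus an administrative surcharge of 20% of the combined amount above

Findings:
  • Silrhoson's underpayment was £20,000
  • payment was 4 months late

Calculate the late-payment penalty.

£7,320

Accrued rate: 2% × 4 = 8%, capped at 25% → 8%
Failure-to-pay penalty: 8% of £20,000 = £1,600
Penalty before surcharge: £1,600 + £4,500 = £6,100
Administrative surcharge: 20% of £6,100 = £1,220
Total penalty: £6,100 + £1,220 = £7,320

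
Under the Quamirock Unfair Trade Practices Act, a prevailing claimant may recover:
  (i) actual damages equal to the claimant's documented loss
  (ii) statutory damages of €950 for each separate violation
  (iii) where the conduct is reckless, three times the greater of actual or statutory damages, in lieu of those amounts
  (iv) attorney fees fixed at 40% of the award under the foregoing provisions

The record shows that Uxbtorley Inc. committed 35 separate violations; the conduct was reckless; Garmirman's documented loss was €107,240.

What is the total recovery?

€450,408

Statutory damages: 35 × €950 = €33,250
Greater of actual damages (€107,240) or statutory damages (€33,250): €107,240
Trebled: 3 × €107,240 = €321,720
Attorney fees: 40% of €321,720 = €128,688
Total recovery: €321,720 + €128,688 = €450,408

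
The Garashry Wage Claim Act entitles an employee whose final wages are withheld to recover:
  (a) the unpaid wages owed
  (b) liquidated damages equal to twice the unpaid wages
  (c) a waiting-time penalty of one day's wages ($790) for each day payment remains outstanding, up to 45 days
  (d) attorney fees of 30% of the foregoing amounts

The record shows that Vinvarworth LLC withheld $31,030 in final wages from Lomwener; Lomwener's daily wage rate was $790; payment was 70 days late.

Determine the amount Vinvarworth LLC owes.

Doubled: 2 × $31,030 = $62,060
Penalty days: min(70, 45) = 45
Waiting-time penalty: 45 × $790 = $35,550
Subtotal: $31,030 + $62,060 + $35,550 = $128,640
Attorney fees: 30% of $128,640 = $38,592
Total award: $128,640 + $38,592 = $167,232

$167,232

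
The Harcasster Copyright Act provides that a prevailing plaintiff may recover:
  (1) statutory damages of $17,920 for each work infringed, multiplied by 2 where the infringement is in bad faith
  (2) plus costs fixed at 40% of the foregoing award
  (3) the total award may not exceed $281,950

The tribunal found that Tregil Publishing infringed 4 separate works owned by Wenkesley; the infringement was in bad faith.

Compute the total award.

Statutory damages: 4 × $17,920 = $71,680
Doubled: 2 × $71,680 = $143,360
Costs: 40% of $143,360 = $57,344
Award plus costs: $143,360 + $57,344 = $200,704
Cap at $281,950: $200,704 is within the cap, no reduction.

$200,704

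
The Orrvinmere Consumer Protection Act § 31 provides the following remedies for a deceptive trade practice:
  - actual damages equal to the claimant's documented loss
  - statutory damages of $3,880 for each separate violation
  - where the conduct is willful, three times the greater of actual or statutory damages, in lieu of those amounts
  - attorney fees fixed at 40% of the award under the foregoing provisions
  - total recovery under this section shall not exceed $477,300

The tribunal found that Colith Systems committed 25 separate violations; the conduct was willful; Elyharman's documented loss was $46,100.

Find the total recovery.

Statutory damages: 25 × $3,880 = $97,000
Greater of actual damages ($46,100) or statutory damages ($97,000): $97,000
Trebled: 3 × $97,000 = $291,000
Attorney fees: 40% of $291,000 = $116,400
Total before cap: $291,000 + $116,400 = $407,400
Cap at $477,300: $407,400 is within the cap, no reduction.

$407,400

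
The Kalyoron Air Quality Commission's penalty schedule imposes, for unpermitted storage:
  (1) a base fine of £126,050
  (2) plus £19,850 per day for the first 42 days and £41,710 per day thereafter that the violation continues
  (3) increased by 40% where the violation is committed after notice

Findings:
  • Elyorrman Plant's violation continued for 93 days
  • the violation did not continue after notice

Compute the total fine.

£3,086,960

First 42 days: 42 × £19,850 = £833,700
Remaining days: (93 − 42) × £41,710 = £2,127,210
Per-day component: £833,700 + £2,127,210 = £2,960,910
Base plus per-day: £126,050 + £2,960,910 = £3,086,960
The violation did not continue after notice: no 40% increase.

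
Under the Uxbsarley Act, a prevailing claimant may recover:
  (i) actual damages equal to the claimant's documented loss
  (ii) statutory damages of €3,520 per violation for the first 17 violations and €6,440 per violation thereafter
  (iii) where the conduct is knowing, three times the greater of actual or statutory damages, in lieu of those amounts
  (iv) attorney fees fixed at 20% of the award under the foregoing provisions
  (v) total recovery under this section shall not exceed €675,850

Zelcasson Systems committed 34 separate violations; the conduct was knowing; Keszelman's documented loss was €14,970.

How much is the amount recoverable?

€609,552

First 17 violations: 17 × €3,520 = €59,840
Remaining violations: (34 − 17) × €6,440 = €109,480
Statutory damages: €59,840 + €109,480 = €169,320
Greater of actual damages (€14,970) or statutory damages (€169,320): €169,320
Trebled: 3 × €169,320 = €507,960
Attorney fees: 20% of €507,960 = €101,592
Total before cap: €507,960 + €101,592 = €609,552
Cap at €675,850: €609,552 is within the cap, no reduction.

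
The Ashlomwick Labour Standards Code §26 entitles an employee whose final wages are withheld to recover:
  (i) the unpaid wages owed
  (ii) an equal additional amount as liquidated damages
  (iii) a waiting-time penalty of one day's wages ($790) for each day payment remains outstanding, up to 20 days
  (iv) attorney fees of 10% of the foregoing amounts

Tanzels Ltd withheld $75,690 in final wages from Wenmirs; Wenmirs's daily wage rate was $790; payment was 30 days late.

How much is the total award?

$183,898

Liquidated damages (equal amount): $75,690
Penalty days: min(30, 20) = 20
Waiting-time penalty: 20 × $790 = $15,800
Subtotal: $75,690 + $75,690 + $15,800 = $167,180
Attorney fees: 10% of $167,180 = $16,718
Total award: $167,180 + $16,718 = $183,898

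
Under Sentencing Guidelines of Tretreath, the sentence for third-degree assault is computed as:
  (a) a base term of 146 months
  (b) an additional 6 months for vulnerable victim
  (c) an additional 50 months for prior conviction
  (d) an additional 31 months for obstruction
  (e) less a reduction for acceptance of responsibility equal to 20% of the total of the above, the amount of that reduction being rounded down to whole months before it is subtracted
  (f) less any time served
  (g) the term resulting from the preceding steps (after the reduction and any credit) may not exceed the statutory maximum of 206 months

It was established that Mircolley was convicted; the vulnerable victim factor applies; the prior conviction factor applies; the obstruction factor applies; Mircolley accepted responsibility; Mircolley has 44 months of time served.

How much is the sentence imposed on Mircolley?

Sentence: 143 months

Vulnerable victim enhancement: +6 months
Prior conviction enhancement: +50 months
Obstruction enhancement: +31 months
Adjusted term: 146 months + 6 months + 50 months + 31 months = 233 months
Acceptance of responsibility reduction: 20% of 233 months = 46 months (rounded down)
After reduction: 233 − 46 = 187 months
Less time served: 187 months − 44 months = 143 months
Cap at 206 months: 143 months is within the cap, no reduction.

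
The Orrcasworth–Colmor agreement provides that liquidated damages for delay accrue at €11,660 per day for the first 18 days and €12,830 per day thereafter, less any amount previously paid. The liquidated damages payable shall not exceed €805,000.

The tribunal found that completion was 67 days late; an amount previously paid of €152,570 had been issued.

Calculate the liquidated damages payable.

€685,980

First 18 days: 18 × €11,660 = €209,880
Remaining days: (67 − 18) × €12,830 = €628,670
Accrued per-day damages: €209,880 + €628,670 = €838,550
Less amount previously paid: €838,550 − €152,570 = €685,980
Cap at €805,000: €685,980 is within the cap, no reduction.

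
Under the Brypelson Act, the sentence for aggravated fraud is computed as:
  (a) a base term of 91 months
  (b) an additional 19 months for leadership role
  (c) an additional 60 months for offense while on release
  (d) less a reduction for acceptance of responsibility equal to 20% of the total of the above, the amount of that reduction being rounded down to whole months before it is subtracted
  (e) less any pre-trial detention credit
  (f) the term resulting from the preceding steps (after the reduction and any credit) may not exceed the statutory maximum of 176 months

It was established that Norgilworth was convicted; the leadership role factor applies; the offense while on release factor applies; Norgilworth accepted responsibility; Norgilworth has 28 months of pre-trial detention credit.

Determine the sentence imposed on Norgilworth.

108 months

Leadership role enhancement: +19 months
Offense while on release enhancement: +60 months
Adjusted term: 91 months + 19 months + 60 months = 170 months
Acceptance of responsibility reduction: 20% of 170 months = 34 months (rounded down)
After reduction: 170 − 34 = 136 months
Less pre-trial detention credit: 136 months − 28 months = 108 months
Cap at 176 months: 108 months is within the cap, no reduction.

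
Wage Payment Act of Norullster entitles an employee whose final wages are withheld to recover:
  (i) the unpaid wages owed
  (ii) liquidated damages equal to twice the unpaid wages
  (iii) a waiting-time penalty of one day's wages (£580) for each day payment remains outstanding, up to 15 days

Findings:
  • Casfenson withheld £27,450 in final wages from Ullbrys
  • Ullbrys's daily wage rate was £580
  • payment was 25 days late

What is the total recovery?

Doubled: 2 × £27,450 = £54,900
Penalty days: min(25, 15) = 15
Waiting-time penalty: 15 × £580 = £8,700
Total award: £27,450 + £54,900 + £8,700 = £91,050

£91,050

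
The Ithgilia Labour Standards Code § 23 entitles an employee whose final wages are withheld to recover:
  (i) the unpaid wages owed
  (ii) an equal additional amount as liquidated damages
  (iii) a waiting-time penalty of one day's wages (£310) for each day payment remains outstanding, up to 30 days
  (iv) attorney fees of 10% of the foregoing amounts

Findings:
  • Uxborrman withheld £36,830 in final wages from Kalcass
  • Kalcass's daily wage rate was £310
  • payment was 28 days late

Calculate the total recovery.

£90,574

Liquidated damages (equal amount): £36,830
Penalty days: min(28, 30) = 28
Waiting-time penalty: 28 × £310 = £8,680
Subtotal: £36,830 + £36,830 + £8,680 = £82,340
Attorney fees: 10% of £82,340 = £8,234
Total award: £82,340 + £8,234 = £90,574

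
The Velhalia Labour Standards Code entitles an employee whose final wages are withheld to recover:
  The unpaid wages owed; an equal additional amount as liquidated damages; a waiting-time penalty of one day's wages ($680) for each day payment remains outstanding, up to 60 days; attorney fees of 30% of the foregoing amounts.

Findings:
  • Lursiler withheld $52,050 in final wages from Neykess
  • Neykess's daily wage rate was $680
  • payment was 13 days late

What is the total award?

Liquidated damages (equal amount): $52,050
Penalty days: min(13, 60) = 13
Waiting-time penalty: 13 × $680 = $8,840
Subtotal: $52,050 + $52,050 + $8,840 = $112,940
Attorney fees: 30% of $112,940 = $33,882
Total award: $112,940 + $33,882 = $146,822

$146,822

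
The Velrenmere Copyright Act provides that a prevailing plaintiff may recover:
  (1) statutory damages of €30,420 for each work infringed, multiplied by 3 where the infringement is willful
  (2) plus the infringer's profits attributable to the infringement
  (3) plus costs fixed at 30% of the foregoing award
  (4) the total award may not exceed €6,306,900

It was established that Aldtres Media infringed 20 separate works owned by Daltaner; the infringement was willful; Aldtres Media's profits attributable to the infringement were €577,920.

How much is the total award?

€3,124,056

Statutory damages: 20 × €30,420 = €608,400
Trebled: 3 × €608,400 = €1,825,200
Combined award: €1,825,200 + €577,920 = €2,403,120
Costs: 30% of €2,403,120 = €720,936
Award plus costs: €2,403,120 + €720,936 = €3,124,056
Cap at €6,306,900: €3,124,056 is within the cap, no reduction.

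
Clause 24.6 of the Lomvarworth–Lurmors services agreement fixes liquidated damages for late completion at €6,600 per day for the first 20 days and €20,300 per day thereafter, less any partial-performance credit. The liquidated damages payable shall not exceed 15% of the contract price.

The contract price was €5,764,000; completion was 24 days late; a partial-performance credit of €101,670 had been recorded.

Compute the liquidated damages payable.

First 20 days: 20 × €6,600 = €132,000
Remaining days: (24 − 20) × €20,300 = €81,200
Accrued per-day damages: €132,000 + €81,200 = €213,200
Less partial-performance credit: €213,200 − €101,670 = €111,530
Cap: 15% of €5,764,000 = €864,600
Cap at €864,600: €111,530 is within the cap, no reduction.

€111,530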